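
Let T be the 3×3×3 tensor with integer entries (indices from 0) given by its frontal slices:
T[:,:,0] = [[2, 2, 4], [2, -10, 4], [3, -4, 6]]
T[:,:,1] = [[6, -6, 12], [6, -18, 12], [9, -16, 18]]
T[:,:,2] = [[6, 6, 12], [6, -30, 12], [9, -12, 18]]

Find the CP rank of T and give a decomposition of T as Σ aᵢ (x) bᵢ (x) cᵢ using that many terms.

rank(T) = 2

Lower bound: the mode-3 unfolding of T (rows indexed by k, columns by (i,j) = (0,0), (0,1), (0,2), (1,0), (1,1), (1,2), (2,0), (2,1), (2,2)) is [[2, 2, 4, 2, -10, 4, 3, -4, 6], [6, -6, 12, 6, -18, 12, 9, -16, 18], [6, 6, 12, 6, -30, 12, 9, -12, 18]].
There the 2×2 minor on rows k ∈ {0, 1}, columns (i,j) ∈ {(0,0), (0,1)} is det [[2, 2], [6, -6]] = -24 ≠ 0, so this unfolding has rank ≥ 2; CP rank is at least every unfolding rank, so rank(T) ≥ 2. (Flattening ranks never certify an upper bound on CP rank; for that we must actually write T with 2 rank-1 terms.)
Upper bound — finding two terms. Write S_k = T[:,:,k] for the frontal slices: S₀ = [[2, 2, 4], [2, -10, 4], [3, -4, 6]], S₁ = [[6, -6, 12], [6, -18, 12], [9, -16, 18]], S₂ = [[6, 6, 12], [6, -30, 12], [9, -12, 18]].
If T = a₁ (x) b₁ (x) c₁ + a₂ (x) b₂ (x) c₂ then each S_k = c₁[k]·a₁b₁ᵀ + c₂[k]·a₂b₂ᵀ. S₀ and S₁ are linearly independent, so a₁b₁ᵀ and a₂b₂ᵀ must span the same plane of matrices: they are the rank-1 matrices of the form x·S₀ + y·S₁.
The 2×2 minor of x·S₀ + y·S₁ on rows {0,1}, columns {0,1} is −24·x² − 96·xy − 72·y² = (-24)·(x + 3·y)(x + y), vanishing at (x:y) = (3:-1) and (1:-1).
M₁ = 3·S₀ − S₁ = [[0, 12, 0], [0, -12, 0], [0, 4, 0]] = 4·[3, -3, 1][0, 1, 0]ᵀ and M₂ = S₀ − S₁ = [[-4, 8, -8], [-4, 8, -8], [-6, 12, -12]] = (-2)·[2, 2, 3][1, -2, 2]ᵀ, so take a₁ = [3, -3, 1], b₁ = [0, 1, 0], a₂ = [2, 2, 3], b₂ = [1, -2, 2].
Each slice is an integer combination of E₁ = a₁b₁ᵀ and E₂ = a₂b₂ᵀ: S₀ = 2·E₁ + E₂, S₁ = 2·E₁ + 3·E₂, S₂ = 6·E₁ + 3·E₂; reading off coefficients, c₁ = [2, 2, 6] and c₂ = [1, 3, 3].
Hence T = [3, -3, 1] (x) [0, 1, 0] (x) [2, 2, 6] + [2, 2, 3] (x) [1, -2, 2] (x) [1, 3, 3], so rank(T) ≤ 2.
These bounds meet, so rank(T) = 2.
Check entry T[1,0,1] = 6: (-3)·(0)·(2) + (2)·(1)·(3) = 6.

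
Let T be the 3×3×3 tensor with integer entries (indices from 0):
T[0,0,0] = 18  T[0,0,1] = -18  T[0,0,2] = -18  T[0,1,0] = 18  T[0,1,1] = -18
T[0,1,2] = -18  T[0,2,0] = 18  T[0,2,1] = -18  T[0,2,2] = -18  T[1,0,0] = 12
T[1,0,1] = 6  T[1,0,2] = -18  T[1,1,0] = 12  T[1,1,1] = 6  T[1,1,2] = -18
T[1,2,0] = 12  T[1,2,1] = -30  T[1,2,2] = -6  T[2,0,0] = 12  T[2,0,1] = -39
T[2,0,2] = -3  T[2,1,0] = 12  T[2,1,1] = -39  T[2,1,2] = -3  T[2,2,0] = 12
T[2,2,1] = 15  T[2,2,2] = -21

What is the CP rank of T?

Lower bound: the mode-3 unfolding of T (rows indexed by k, columns by (i,j) = (0,0), (0,1), (0,2), (1,0), (1,1), (1,2), (2,0), (2,1), (2,2)) is [[18, 18, 18, 12, 12, 12, 12, 12, 12], [-18, -18, -18, 6, 6, -30, -39, -39, 15], [-18, -18, -18, -18, -18, -6, -3, -3, -21]].
There the 2×2 minor on rows k ∈ {0, 1}, columns (i,j) ∈ {(0,0), (1,0)} is det [[18, 12], [-18, 6]] = 324 ≠ 0, so this unfolding has rank ≥ 2; CP rank is at least every unfolding rank, so rank(T) ≥ 2. (This is only a lower bound: in general the CP rank may exceed every unfolding rank, so we still need to exhibit 2 rank-1 terms summing to T.)
Upper bound — finding two terms. Write S_k = T[:,:,k] for the frontal slices: S₀ = [[18, 18, 18], [12, 12, 12], [12, 12, 12]], S₁ = [[-18, -18, -18], [6, 6, -30], [-39, -39, 15]], S₂ = [[-18, -18, -18], [-18, -18, -6], [-3, -3, -21]].
If T = a₁ ⊗ b₁ ⊗ c₁ + a₂ ⊗ b₂ ⊗ c₂ then each S_k = c₁[k]·a₁b₁ᵀ + c₂[k]·a₂b₂ᵀ. S₀ and S₁ are linearly independent, so a₁b₁ᵀ and a₂b₂ᵀ must span the same plane of matrices: they are the rank-1 matrices of the form x·S₀ + y·S₁.
The 2×2 minor of x·S₀ + y·S₁ on rows {0,1}, columns {0,2} is −648·xy + 648·y² = (-648)·(x − y)(y), vanishing at (x:y) = (1:1) and (1:0).
M₁ = S₀ + S₁ = [[0, 0, 0], [18, 18, -18], [-27, -27, 27]] = 9·[0, 2, -3][1, 1, -1]ᵀ and M₂ = S₀ = [[18, 18, 18], [12, 12, 12], [12, 12, 12]] = 6·[3, 2, 2][1, 1, 1]ᵀ, so take a₁ = [0, 2, -3], b₁ = [1, 1, -1], a₂ = [3, 2, 2], b₂ = [1, 1, 1].
Each slice is an integer combination of E₁ = a₁b₁ᵀ and E₂ = a₂b₂ᵀ: S₀ = 6·E₂, S₁ = 9·E₁ − 6·E₂, S₂ = −3·E₁ − 6·E₂; reading off coefficients, c₁ = [0, 9, -3] and c₂ = [6, -6, -6].
Hence T = [0, 2, -3] ⊗ [1, 1, -1] ⊗ [0, 9, -3] + [3, 2, 2] ⊗ [1, 1, 1] ⊗ [6, -6, -6], so rank(T) ≤ 2.
These bounds meet, so rank(T) = 2.

2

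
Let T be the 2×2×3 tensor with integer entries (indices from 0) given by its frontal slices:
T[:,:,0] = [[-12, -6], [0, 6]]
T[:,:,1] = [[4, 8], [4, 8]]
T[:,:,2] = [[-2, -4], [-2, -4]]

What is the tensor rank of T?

Lower bound: the mode-2 unfolding of T (rows indexed by j, columns by (i,k) = (0,0), (0,1), (0,2), (1,0), (1,1), (1,2)) is [[-12, 4, -2, 0, 4, -2], [-6, 8, -4, 6, 8, -4]].
There the 2×2 minor on rows j ∈ {0, 1}, columns (i,k) ∈ {(0,0), (0,1)} is det [[-12, 4], [-6, 8]] = -72 ≠ 0, so this unfolding has rank ≥ 2; CP rank is at least every unfolding rank, so rank(T) ≥ 2. (Flattening ranks never certify an upper bound on CP rank; for that we must actually write T with 2 rank-1 terms.)
Upper bound — finding two terms. Write S_k = T[:,:,k] for the frontal slices: S₀ = [[-12, -6], [0, 6]], S₁ = [[4, 8], [4, 8]], S₂ = [[-2, -4], [-2, -4]].
If T = a₁ ⊗ b₁ ⊗ c₁ + a₂ ⊗ b₂ ⊗ c₂ then each S_k = c₁[k]·a₁b₁ᵀ + c₂[k]·a₂b₂ᵀ. S₀ and S₁ are linearly independent, so a₁b₁ᵀ and a₂b₂ᵀ must span the same plane of matrices: they are the rank-1 matrices of the form x·S₀ + y·S₁.
det(x·S₀ + y·S₁) is −72·x² − 48·xy = (-24)·(3·x + 2·y)(x), vanishing at (x:y) = (2:-3) and (0:1).
M₁ = 2·S₀ − 3·S₁ = [[-36, -36], [-12, -12]] = (-12)·(3, 1)(1, 1)ᵀ and M₂ = S₁ = [[4, 8], [4, 8]] = 4·(1, 1)(1, 2)ᵀ, so take a₁ = (3, 1), b₁ = (1, 1), a₂ = (1, 1), b₂ = (1, 2).
Each slice is an integer combination of E₁ = a₁b₁ᵀ and E₂ = a₂b₂ᵀ: S₀ = −6·E₁ + 6·E₂, S₁ = 4·E₂, S₂ = −2·E₂; reading off coefficients, c₁ = (-6, 0, 0) and c₂ = (6, 4, -2).
Hence T = (3, 1) ⊗ (1, 1) ⊗ (-6, 0, 0) + (1, 1) ⊗ (1, 2) ⊗ (6, 4, -2), so rank(T) ≤ 2.
These bounds meet, so rank(T) = 2.
Check entry T[0,0,2] = -2: (3)·(1)·(0) + (1)·(1)·(-2) = -2.

2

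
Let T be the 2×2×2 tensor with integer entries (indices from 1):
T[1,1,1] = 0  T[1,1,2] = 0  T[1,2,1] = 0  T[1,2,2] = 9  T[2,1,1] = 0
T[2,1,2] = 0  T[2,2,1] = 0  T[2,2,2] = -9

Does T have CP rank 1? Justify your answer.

If T = a ⊗ b ⊗ c then every fibre of T is a multiple of the corresponding factor, so read the factors off the fibres through the nonzero entry T[1,2,2] = 9.
The mode-1 fibre T[:,2,2] = [9, -9] gives a = [1, -1] (primitive direction); the mode-2 fibre T[1,:,2] = [0, 9] gives b = [0, 1]; then c[k] = T[1,2,k] / (a[1]·b[2]) = [0, 9] / 1 = [0, 9].
Expanding [1, -1] ⊗ [0, 1] ⊗ [0, 9] reproduces all 8 entries of T, so T = [1, -1] ⊗ [0, 1] ⊗ [0, 9] and rank(T) ≤ 1.
Equivalently every frontal slice T[:,:,k] is c[k] times the rank-1 matrix [1, -1] ⊗ [0, 1]. So T has rank 1 (it is nonzero).

Yes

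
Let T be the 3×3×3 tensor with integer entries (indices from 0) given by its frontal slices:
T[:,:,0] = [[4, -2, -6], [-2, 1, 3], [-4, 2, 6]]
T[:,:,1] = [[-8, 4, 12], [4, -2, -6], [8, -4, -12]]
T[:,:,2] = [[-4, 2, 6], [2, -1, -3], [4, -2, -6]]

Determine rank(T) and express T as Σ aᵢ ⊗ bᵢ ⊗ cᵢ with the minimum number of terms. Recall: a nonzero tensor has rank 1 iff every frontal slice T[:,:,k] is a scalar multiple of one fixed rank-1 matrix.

Lower bound: T ≠ 0 (e.g. T[0,0,0] = 4), so rank(T) ≥ 1.
Upper bound: if T = a ⊗ b ⊗ c then every fibre of T is a multiple of the corresponding factor, so read the factors off the fibres through the nonzero entry T[0,0,0] = 4.
The mode-1 fibre T[:,0,0] = [4, -2, -4] gives a = [2, -1, -2] (primitive direction); the mode-2 fibre T[0,:,0] = [4, -2, -6] gives b = [2, -1, -3]; then c[k] = T[0,0,k] / (a[0]·b[0]) = [4, -8, -4] / 4 = [1, -2, -1].
Expanding [2, -1, -2] ⊗ [2, -1, -3] ⊗ [1, -2, -1] reproduces all 27 entries of T, so T = [2, -1, -2] ⊗ [2, -1, -3] ⊗ [1, -2, -1] and rank(T) ≤ 1.
These bounds meet, so rank(T) = 1.

rank(T) = 1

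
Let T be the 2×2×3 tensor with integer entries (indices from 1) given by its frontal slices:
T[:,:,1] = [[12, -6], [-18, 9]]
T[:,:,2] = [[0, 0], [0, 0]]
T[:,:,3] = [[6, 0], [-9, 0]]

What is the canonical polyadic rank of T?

2

Lower bound: the mode-2 unfolding of T (rows indexed by j, columns by (i,k) = (1,1), (1,2), (1,3), (2,1), (2,2), (2,3)) is [[12, 0, 6, -18, 0, -9], [-6, 0, 0, 9, 0, 0]].
There the 2×2 minor on rows j ∈ {1, 2}, columns (i,k) ∈ {(1,1), (1,3)} is det [[12, 6], [-6, 0]] = 36 ≠ 0, so this unfolding has rank ≥ 2; CP rank is at least every unfolding rank, so rank(T) ≥ 2. (This is only a lower bound: in general the CP rank may exceed every unfolding rank, so we still need to exhibit 2 rank-1 terms summing to T.)
Upper bound — finding two terms. Every mode-1 slice of T is a multiple of one matrix: T[i,:,:] = a[i]·M with a = [2, -3] and M = [[6, 0, 3], [-3, 0, 0]] (rows indexed by j, columns by k). So it suffices to write M as a sum of two rank-1 matrices.
Splitting M by its rows (j = 1, 2), M = [1, 0][6, 0, 3]ᵀ + [0, 1][-3, 0, 0]ᵀ.
Hence T = [2, -3] ⊗ [1, 0] ⊗ [6, 0, 3] + [2, -3] ⊗ [0, 1] ⊗ [-3, 0, 0], so rank(T) ≤ 2.
These bounds meet, so rank(T) = 2.
Check entry T[2,1,1] = -18: (-3)·(1)·(6) + (-3)·(0)·(-3) = -18.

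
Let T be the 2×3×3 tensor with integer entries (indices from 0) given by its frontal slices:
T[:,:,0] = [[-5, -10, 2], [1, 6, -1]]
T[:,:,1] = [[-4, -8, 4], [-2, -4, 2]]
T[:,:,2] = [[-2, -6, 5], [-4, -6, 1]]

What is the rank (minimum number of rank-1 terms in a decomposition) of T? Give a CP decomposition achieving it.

Lower bound: in the mode-3 unfolding of T (rows indexed by k, columns by (i,j)) the 3×3 minor on rows k ∈ {0, 1, 2}, columns (i,j) ∈ {(0,0), (0,1), (0,2)} is det [[-5, -10, 2], [-4, -8, 4], [-2, -6, 5]] = -24 ≠ 0, so that unfolding has rank ≥ 3 and hence rank(T) ≥ 3 (CP rank is at least every unfolding rank, though it can be larger).
Upper bound: T is a sum of 3 rank-1 terms, T = [1, -2] ⊗ [1, -2, 2] ⊗ [1, 0, 0] + [1, -1] ⊗ [2, 2, 1] ⊗ [-2, 0, 1] + [2, 1] ⊗ [1, 2, -1] ⊗ [-1, -2, -2] (one valid choice — decompositions are not unique — normalised so each a, b is primitive with positive first nonzero entry; check it by expanding all entries), so rank(T) ≤ 3.
These bounds meet, so rank(T) = 3.

rank(T) = 3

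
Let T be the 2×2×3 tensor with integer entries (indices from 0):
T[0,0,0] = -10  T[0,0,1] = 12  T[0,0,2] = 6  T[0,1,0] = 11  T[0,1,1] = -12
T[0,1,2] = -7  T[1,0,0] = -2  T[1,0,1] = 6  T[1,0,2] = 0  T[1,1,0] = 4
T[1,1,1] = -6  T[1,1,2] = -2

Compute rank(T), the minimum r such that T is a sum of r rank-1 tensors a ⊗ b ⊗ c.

Lower bound: the mode-1 unfolding of T (rows indexed by i, columns by (j,k) = (0,0), (0,1), (0,2), (1,0), (1,1), (1,2)) is [[-10, 12, 6, 11, -12, -7], [-2, 6, 0, 4, -6, -2]].
There the 2×2 minor on rows i ∈ {0, 1}, columns (j,k) ∈ {(0,0), (0,1)} is det [[-10, 12], [-2, 6]] = -36 ≠ 0, so this unfolding has rank ≥ 2; CP rank is at least every unfolding rank, so rank(T) ≥ 2. (This is only a lower bound: in general the CP rank may exceed every unfolding rank, so we still need to exhibit 2 rank-1 terms summing to T.)
Upper bound — finding two terms. Write S_k = T[:,:,k] for the frontal slices: S₀ = [[-10, 11], [-2, 4]], S₁ = [[12, -12], [6, -6]], S₂ = [[6, -7], [0, -2]].
If T = a₁ ⊗ b₁ ⊗ c₁ + a₂ ⊗ b₂ ⊗ c₂ then each S_k = c₁[k]·a₁b₁ᵀ + c₂[k]·a₂b₂ᵀ. S₀ and S₁ are linearly independent, so a₁b₁ᵀ and a₂b₂ᵀ must span the same plane of matrices: they are the rank-1 matrices of the form x·S₀ + y·S₁.
det(x·S₀ + y·S₁) is −18·x² + 18·xy = (-18)·(x − y)(x), vanishing at (x:y) = (1:1) and (0:1).
M₁ = S₀ + S₁ = [[2, -1], [4, -2]] = [1, 2][2, -1]ᵀ and M₂ = S₁ = [[12, -12], [6, -6]] = 6·[2, 1][1, -1]ᵀ, so take a₁ = [1, 2], b₁ = [2, -1], a₂ = [2, 1], b₂ = [1, -1].
Each slice is an integer combination of E₁ = a₁b₁ᵀ and E₂ = a₂b₂ᵀ: S₀ = E₁ − 6·E₂, S₁ = 6·E₂, S₂ = −E₁ + 4·E₂; reading off coefficients, c₁ = [1, 0, -1] and c₂ = [-6, 6, 4].
Hence T = [1, 2] ⊗ [2, -1] ⊗ [1, 0, -1] + [2, 1] ⊗ [1, -1] ⊗ [-6, 6, 4], so rank(T) ≤ 2.
These bounds meet, so rank(T) = 2.

2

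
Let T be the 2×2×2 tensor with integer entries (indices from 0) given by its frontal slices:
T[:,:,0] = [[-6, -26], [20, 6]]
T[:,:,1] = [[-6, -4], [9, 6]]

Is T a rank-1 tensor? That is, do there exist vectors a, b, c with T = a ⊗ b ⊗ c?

No

The mode-2 unfolding of T (rows indexed by j, columns by (i,k) = (0,0), (0,1), (1,0), (1,1)) is [[-6, -6, 20, 9], [-26, -4, 6, 6]].
There the 2×2 minor on rows j ∈ {0, 1}, columns (i,k) ∈ {(0,0), (0,1)} is det [[-6, -6], [-26, -4]] = -132 ≠ 0, so this unfolding has rank ≥ 2; CP rank is at least every unfolding rank, so rank(T) ≥ 2.
In particular rank(T) ≥ 2 > 1, so T is not rank-1.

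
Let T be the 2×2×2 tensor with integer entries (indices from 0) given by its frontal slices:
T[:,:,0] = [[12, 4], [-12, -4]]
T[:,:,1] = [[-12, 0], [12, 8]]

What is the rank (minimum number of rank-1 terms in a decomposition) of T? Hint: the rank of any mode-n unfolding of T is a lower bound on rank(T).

Lower bound: the mode-3 unfolding of T (rows indexed by k, columns by (i,j) = (0,0), (0,1), (1,0), (1,1)) is [[12, 4, -12, -4], [-12, 0, 12, 8]].
There the 2×2 minor on rows k ∈ {0, 1}, columns (i,j) ∈ {(0,0), (0,1)} is det [[12, 4], [-12, 0]] = 48 ≠ 0, so this unfolding has rank ≥ 2; CP rank is at least every unfolding rank, so rank(T) ≥ 2. (Flattening ranks never certify an upper bound on CP rank; for that we must actually write T with 2 rank-1 terms.)
Upper bound — finding two terms. Write S_k = T[:,:,k] for the frontal slices: S₀ = [[12, 4], [-12, -4]], S₁ = [[-12, 0], [12, 8]].
If T = a₁ ⊗ b₁ ⊗ c₁ + a₂ ⊗ b₂ ⊗ c₂ then each S_k = c₁[k]·a₁b₁ᵀ + c₂[k]·a₂b₂ᵀ. S₀ and S₁ are linearly independent, so a₁b₁ᵀ and a₂b₂ᵀ must span the same plane of matrices: they are the rank-1 matrices of the form x·S₀ + y·S₁.
det(x·S₀ + y·S₁) is 96·xy − 96·y² = 96·(x − y)(y), vanishing at (x:y) = (1:1) and (1:0).
M₁ = S₀ + S₁ = [[0, 4], [0, 4]] = 4·[1, 1][0, 1]ᵀ and M₂ = S₀ = [[12, 4], [-12, -4]] = 4·[1, -1][3, 1]ᵀ, so take a₁ = [1, 1], b₁ = [0, 1], a₂ = [1, -1], b₂ = [3, 1].
Each slice is an integer combination of E₁ = a₁b₁ᵀ and E₂ = a₂b₂ᵀ: S₀ = 4·E₂, S₁ = 4·E₁ − 4·E₂; reading off coefficients, c₁ = [0, 4] and c₂ = [4, -4].
Hence T = [1, 1] ⊗ [0, 1] ⊗ [0, 4] + [1, -1] ⊗ [3, 1] ⊗ [4, -4], so rank(T) ≤ 2.
These bounds meet, so rank(T) = 2.
Check entry T[0,0,0] = 12: (1)·(0)·(0) + (1)·(3)·(4) = 12.

2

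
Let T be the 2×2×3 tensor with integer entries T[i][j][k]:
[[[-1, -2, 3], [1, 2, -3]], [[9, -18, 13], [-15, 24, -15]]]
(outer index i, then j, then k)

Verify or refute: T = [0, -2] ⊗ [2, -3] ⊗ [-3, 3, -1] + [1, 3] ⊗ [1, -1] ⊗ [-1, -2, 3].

Yes

Reconstruct entrywise from the claimed factors. For example, T[1,1,1] = 24 and Σₗ aₗ[1]bₗ[1]cₗ[1] = (-2)·(-3)·(3) + (3)·(-1)·(-2) = 24; checking all 12 entries, every one matches. The claim holds.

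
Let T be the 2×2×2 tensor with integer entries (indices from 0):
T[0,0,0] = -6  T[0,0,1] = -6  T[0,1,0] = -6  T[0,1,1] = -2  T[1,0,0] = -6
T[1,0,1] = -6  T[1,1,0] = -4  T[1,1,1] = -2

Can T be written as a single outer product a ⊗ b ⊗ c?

No

The mode-2 unfolding of T (rows indexed by j, columns by (i,k) = (0,0), (0,1), (1,0), (1,1)) is [[-6, -6, -6, -6], [-6, -2, -4, -2]].
There the 2×2 minor on rows j ∈ {0, 1}, columns (i,k) ∈ {(0,0), (0,1)} is det [[-6, -6], [-6, -2]] = -24 ≠ 0, so this unfolding has rank ≥ 2; CP rank is at least every unfolding rank, so rank(T) ≥ 2.
In particular rank(T) ≥ 2 > 1, so T is not rank-1.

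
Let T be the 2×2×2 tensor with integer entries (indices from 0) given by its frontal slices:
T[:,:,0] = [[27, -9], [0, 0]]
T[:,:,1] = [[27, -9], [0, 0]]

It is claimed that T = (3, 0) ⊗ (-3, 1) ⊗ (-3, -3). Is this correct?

Reconstruct entrywise from the claimed factors. For example, T[1,0,1] = 0 and Σₗ aₗ[1]bₗ[0]cₗ[1] = (0)·(-3)·(-3) = 0; checking all 8 entries, every one matches. The claim holds.

Yes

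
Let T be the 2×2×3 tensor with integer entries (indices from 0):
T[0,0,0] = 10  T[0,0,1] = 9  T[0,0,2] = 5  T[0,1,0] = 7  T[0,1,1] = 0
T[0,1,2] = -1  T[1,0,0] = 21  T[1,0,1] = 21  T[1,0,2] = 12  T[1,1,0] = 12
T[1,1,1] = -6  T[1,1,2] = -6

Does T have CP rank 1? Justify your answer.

No

The mode-3 unfolding of T (rows indexed by k, columns by (i,j) = (0,0), (0,1), (1,0), (1,1)) is [[10, 7, 21, 12], [9, 0, 21, -6], [5, -1, 12, -6]].
There the 2×2 minor on rows k ∈ {0, 1}, columns (i,j) ∈ {(0,0), (0,1)} is det [[10, 7], [9, 0]] = -63 ≠ 0, so this unfolding has rank ≥ 2; CP rank is at least every unfolding rank, so rank(T) ≥ 2.
In particular rank(T) ≥ 2 > 1, so T is not rank-1.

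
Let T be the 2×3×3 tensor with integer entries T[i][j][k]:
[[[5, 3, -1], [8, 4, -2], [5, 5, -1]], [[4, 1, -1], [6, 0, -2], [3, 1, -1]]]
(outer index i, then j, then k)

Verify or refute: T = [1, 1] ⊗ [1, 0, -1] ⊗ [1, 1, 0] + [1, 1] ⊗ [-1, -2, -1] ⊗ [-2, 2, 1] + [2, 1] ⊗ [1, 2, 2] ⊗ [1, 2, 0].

Yes

Reconstruct entrywise from the claimed factors. For example, T[0,1,0] = 8 and Σₗ aₗ[0]bₗ[1]cₗ[0] = (1)·(0)·(1) + (1)·(-2)·(-2) + (2)·(2)·(1) = 8; checking all 18 entries, every one matches. The claim holds.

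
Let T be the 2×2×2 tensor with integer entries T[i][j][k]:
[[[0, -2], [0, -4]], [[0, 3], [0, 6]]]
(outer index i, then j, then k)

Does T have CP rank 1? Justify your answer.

Yes

If T = a (x) b (x) c then every fibre of T is a multiple of the corresponding factor, so read the factors off the fibres through the nonzero entry T[0,0,1] = -2.
The mode-1 fibre T[:,0,1] = [-2, 3] gives a = [2, -3] (primitive direction); the mode-2 fibre T[0,:,1] = [-2, -4] gives b = [1, 2]; then c[k] = T[0,0,k] / (a[0]·b[0]) = [0, -2] / 2 = [0, -1].
Expanding [2, -3] (x) [1, 2] (x) [0, -1] reproduces all 8 entries of T, so T = [2, -3] (x) [1, 2] (x) [0, -1] and rank(T) ≤ 1.
Equivalently every frontal slice T[:,:,k] is c[k] times the rank-1 matrix [2, -3] (x) [1, 2]. So T has rank 1 (it is nonzero).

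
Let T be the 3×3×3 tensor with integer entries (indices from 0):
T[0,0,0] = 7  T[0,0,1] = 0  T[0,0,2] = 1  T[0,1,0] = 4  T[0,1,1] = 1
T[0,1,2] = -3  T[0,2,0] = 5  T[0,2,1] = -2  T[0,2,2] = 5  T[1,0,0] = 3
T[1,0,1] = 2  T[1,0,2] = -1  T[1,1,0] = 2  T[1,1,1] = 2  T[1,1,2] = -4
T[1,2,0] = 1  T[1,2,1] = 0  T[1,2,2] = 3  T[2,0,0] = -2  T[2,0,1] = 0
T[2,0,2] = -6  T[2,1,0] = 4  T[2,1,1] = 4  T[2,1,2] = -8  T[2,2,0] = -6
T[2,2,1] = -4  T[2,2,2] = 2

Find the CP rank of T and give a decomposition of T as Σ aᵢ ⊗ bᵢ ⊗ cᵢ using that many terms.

Lower bound: the mode-2 unfolding of T (rows indexed by j, columns by (i,k) = (0,0), (0,1), (0,2), (1,0), (1,1), (1,2), (2,0), (2,1), (2,2)) is [[7, 0, 1, 3, 2, -1, -2, 0, -6], [4, 1, -3, 2, 2, -4, 4, 4, -8], [5, -2, 5, 1, 0, 3, -6, -4, 2]].
There the 3×3 minor on rows j ∈ {0, 1, 2}, columns (i,k) ∈ {(0,0), (0,1), (0,2)} is det [[7, 0, 1], [4, 1, -3], [5, -2, 5]] = -20 ≠ 0, so this unfolding has rank ≥ 3; CP rank is at least every unfolding rank, so rank(T) ≥ 3. (Unfolding ranks only ever bound the CP rank from below — rank(T) can be strictly larger than all of them — so the matching upper bound has to come from an explicit 3-term decomposition.)
Upper bound: T is a sum of 3 rank-1 terms, T = [1, 0, 0] ⊗ [2, 1, 2] ⊗ [2, -1, 1] + [1, 1, -2] ⊗ [1, 0, 1] ⊗ [2, 1, 1] + [1, 1, 2] ⊗ [1, 2, -1] ⊗ [1, 1, -2] (one valid choice — decompositions are not unique — normalised so each a, b is primitive with positive first nonzero entry; check it by expanding all entries), so rank(T) ≤ 3.
These bounds meet, so rank(T) = 3.

rank(T) = 3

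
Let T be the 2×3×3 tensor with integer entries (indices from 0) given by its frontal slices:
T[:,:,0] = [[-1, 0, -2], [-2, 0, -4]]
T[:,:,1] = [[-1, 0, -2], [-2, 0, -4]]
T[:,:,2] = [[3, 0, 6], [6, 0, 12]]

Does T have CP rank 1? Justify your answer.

Yes

The mode-1 fibre T[:,0,0] = [-1, -2] gives a = (1, 2) (primitive direction); the mode-2 fibre T[0,:,0] = [-1, 0, -2] gives b = (1, 0, 2); then c[k] = T[0,0,k] / (a[0]·b[0]) = [-1, -1, 3] / 1 = (-1, -1, 3).
Expanding (1, 2) ∘ (1, 0, 2) ∘ (-1, -1, 3) reproduces all 18 entries of T, so T = (1, 2) ∘ (1, 0, 2) ∘ (-1, -1, 3) and rank(T) ≤ 1.
Equivalently every frontal slice T[:,:,k] is c[k] times the rank-1 matrix (1, 2) ∘ (1, 0, 2). So T has rank 1 (it is nonzero).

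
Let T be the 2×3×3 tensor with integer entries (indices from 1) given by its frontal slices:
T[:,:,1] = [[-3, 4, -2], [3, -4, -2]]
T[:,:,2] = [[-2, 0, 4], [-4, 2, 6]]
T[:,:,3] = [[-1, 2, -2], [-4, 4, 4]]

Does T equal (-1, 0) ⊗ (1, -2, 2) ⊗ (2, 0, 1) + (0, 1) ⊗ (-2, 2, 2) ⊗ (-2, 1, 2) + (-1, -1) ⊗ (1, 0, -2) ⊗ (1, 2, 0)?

Yes

Reconstruct entrywise from the claimed factors. For example, T[2,1,1] = 3 and Σₗ aₗ[2]bₗ[1]cₗ[1] = (0)·(1)·(2) + (1)·(-2)·(-2) + (-1)·(1)·(1) = 3; checking all 18 entries, every one matches. The claim holds.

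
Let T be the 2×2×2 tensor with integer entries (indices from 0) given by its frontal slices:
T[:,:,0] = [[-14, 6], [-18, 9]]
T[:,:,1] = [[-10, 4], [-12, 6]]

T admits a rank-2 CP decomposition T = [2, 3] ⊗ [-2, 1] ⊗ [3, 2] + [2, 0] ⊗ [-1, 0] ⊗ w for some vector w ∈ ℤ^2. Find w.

Subtract the known terms from T to get the rank-1 residual R = [2, 0] ⊗ [-1, 0] ⊗ w, so R[i,j,k] = a[i]·b[j]·w[k]. Pick indices with nonzero a[0]·b[0] = (2)·(-1) = -2. Only the fibre through (0,0,·) is needed: R[0,0,:] = T[0,0,:] − Σₗ aₗ[0]bₗ[0]cₗ = [-14, -10] − (2)·(-2)·[3, 2] = [-2, -2]. Then w[k] = R[0,0,k] / -2 for each k, giving w = [-2, -2] / -2 = [1, 1].

w = [1, 1]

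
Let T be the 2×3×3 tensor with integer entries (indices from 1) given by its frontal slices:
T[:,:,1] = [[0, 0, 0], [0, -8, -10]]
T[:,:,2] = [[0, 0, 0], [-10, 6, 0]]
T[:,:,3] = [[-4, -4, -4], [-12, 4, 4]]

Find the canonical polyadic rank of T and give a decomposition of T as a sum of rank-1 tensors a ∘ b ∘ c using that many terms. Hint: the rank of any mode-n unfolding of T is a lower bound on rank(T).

rank(T) = 3

Lower bound: the mode-2 unfolding of T (rows indexed by j, columns by (i,k) = (1,1), (1,2), (1,3), (2,1), (2,2), (2,3)) is [[0, 0, -4, 0, -10, -12], [0, 0, -4, -8, 6, 4], [0, 0, -4, -10, 0, 4]].
There the 3×3 minor on rows j ∈ {1, 2, 3}, columns (i,k) ∈ {(1,3), (2,1), (2,2)} is det [[-4, 0, -10], [-4, -8, 6], [-4, -10, 0]] = -320 ≠ 0, so this unfolding has rank ≥ 3; CP rank is at least every unfolding rank, so rank(T) ≥ 3. (Unfolding ranks only ever bound the CP rank from below — rank(T) can be strictly larger than all of them — so the matching upper bound has to come from an explicit 3-term decomposition.)
Upper bound: T is a sum of 3 rank-1 terms, T = (0, 1) ∘ (1, 1, 2) ∘ (-4, -2, 4) + (0, 1) ∘ (2, -2, -1) ∘ (2, -4, -4) + (1, 2) ∘ (1, 1, 1) ∘ (0, 0, -4) (written with every a and b primitive with positive leading entry and the scale carried by c; CP decompositions are not unique, and this one is verified by expanding entrywise), so rank(T) ≤ 3.
These bounds meet, so rank(T) = 3.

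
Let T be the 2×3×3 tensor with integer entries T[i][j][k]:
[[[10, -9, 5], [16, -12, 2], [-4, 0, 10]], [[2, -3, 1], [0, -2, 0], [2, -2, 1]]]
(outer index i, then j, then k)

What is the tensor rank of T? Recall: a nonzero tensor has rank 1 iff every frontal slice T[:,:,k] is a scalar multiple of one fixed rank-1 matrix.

3

Lower bound: the mode-2 unfolding of T (rows indexed by j, columns by (i,k) = (0,0), (0,1), (0,2), (1,0), (1,1), (1,2)) is [[10, -9, 5, 2, -3, 1], [16, -12, 2, 0, -2, 0], [-4, 0, 10, 2, -2, 1]].
There the 3×3 minor on rows j ∈ {0, 1, 2}, columns (i,k) ∈ {(0,0), (0,1), (0,2)} is det [[10, -9, 5], [16, -12, 2], [-4, 0, 10]] = 72 ≠ 0, so this unfolding has rank ≥ 3; CP rank is at least every unfolding rank, so rank(T) ≥ 3. (This is only a lower bound: in general the CP rank may exceed every unfolding rank, so we still need to exhibit 3 rank-1 terms summing to T.)
Upper bound: T is a sum of 3 rank-1 terms, T = [1, -1] ⊗ [1, 2, 0] ⊗ [2, -1, 1] + [1, 0] ⊗ [0, 1, -2] ⊗ [4, -2, -4] + [2, 1] ⊗ [2, 2, 1] ⊗ [2, -2, 1] (written with every a and b primitive with positive leading entry and the scale carried by c; CP decompositions are not unique, and this one is verified by expanding entrywise), so rank(T) ≤ 3.
These bounds meet, so rank(T) = 3.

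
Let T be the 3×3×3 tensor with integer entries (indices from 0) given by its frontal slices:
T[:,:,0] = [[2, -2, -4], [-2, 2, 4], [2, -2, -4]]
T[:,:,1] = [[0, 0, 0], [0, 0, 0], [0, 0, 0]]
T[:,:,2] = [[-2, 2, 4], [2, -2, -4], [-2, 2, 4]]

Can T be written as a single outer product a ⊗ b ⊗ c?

Yes

If T = a ⊗ b ⊗ c then every fibre of T is a multiple of the corresponding factor, so read the factors off the fibres through the nonzero entry T[0,0,0] = 2.
The mode-1 fibre T[:,0,0] = [2, -2, 2] gives a = [1, -1, 1] (primitive direction); the mode-2 fibre T[0,:,0] = [2, -2, -4] gives b = [1, -1, -2]; then c[k] = T[0,0,k] / (a[0]·b[0]) = [2, 0, -2] / 1 = [2, 0, -2].
Expanding [1, -1, 1] ⊗ [1, -1, -2] ⊗ [2, 0, -2] reproduces all 27 entries of T, so T = [1, -1, 1] ⊗ [1, -1, -2] ⊗ [2, 0, -2] and rank(T) ≤ 1.
Equivalently every frontal slice T[:,:,k] is c[k] times the rank-1 matrix [1, -1, 1] ⊗ [1, -1, -2]. So T has rank 1 (it is nonzero).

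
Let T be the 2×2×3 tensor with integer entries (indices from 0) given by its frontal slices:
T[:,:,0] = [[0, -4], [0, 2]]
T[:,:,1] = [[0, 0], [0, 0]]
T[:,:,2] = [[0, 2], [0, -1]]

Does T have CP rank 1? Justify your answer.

If T = a ∘ b ∘ c then every fibre of T is a multiple of the corresponding factor, so read the factors off the fibres through the nonzero entry T[0,1,0] = -4.
The mode-1 fibre T[:,1,0] = [-4, 2] gives a = (2, -1) (primitive direction); the mode-2 fibre T[0,:,0] = [0, -4] gives b = (0, 1); then c[k] = T[0,1,k] / (a[0]·b[1]) = [-4, 0, 2] / 2 = (-2, 0, 1).
Expanding (2, -1) ∘ (0, 1) ∘ (-2, 0, 1) reproduces all 12 entries of T, so T = (2, -1) ∘ (0, 1) ∘ (-2, 0, 1) and rank(T) ≤ 1.
Equivalently every frontal slice T[:,:,k] is c[k] times the rank-1 matrix (2, -1) ∘ (0, 1). So T has rank 1 (it is nonzero).

Yes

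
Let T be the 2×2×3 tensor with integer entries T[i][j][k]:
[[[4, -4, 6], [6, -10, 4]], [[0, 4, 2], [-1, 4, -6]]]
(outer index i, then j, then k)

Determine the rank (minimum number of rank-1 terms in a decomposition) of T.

Lower bound: the mode-3 unfolding of T (rows indexed by k, columns by (i,j) = (0,0), (0,1), (1,0), (1,1)) is [[4, 6, 0, -1], [-4, -10, 4, 4], [6, 4, 2, -6]].
There the 3×3 minor on rows k ∈ {0, 1, 2}, columns (i,j) ∈ {(0,0), (0,1), (1,0)} is det [[4, 6, 0], [-4, -10, 4], [6, 4, 2]] = 48 ≠ 0, so this unfolding has rank ≥ 3; CP rank is at least every unfolding rank, so rank(T) ≥ 3. (Flattening ranks never certify an upper bound on CP rank; for that we must actually write T with 3 rank-1 terms.)
Upper bound: T is a sum of 3 rank-1 terms, T = [1, -1] ⊗ [1, 2] ⊗ [2, -4, 2] + [1, 1] ⊗ [2, 1] ⊗ [1, 0, 2] + [1, 2] ⊗ [0, 1] ⊗ [1, -2, -2] (one valid choice — decompositions are not unique — normalised so each a, b is primitive with positive first nonzero entry; check it by expanding all entries), so rank(T) ≤ 3.
These bounds meet, so rank(T) = 3.

3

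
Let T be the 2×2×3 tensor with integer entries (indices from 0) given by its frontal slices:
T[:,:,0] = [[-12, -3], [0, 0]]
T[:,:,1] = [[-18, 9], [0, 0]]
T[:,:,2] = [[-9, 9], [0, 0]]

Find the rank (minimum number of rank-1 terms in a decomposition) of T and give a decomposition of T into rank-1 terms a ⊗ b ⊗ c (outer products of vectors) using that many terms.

rank(T) = 2

Lower bound: in the mode-2 unfolding of T (rows indexed by j, columns by (i,k)) the 2×2 minor on rows j ∈ {0, 1}, columns (i,k) ∈ {(0,0), (0,1)} is det [[-12, -18], [-3, 9]] = -162 ≠ 0, so that unfolding has rank ≥ 2 and hence rank(T) ≥ 2 (CP rank is at least every unfolding rank, though it can be larger).
Upper bound: T[i,:,:] = a[i]·M for every slice, with a = [1, 0] and M = [[-12, -18, -9], [-3, 9, 9]] (rows j, columns k).
Splitting M by its rows (j = 0, 1), M = [1, 0][-12, -18, -9]ᵀ + [0, 1][-3, 9, 9]ᵀ.
Hence T = [1, 0] ⊗ [1, 0] ⊗ [-12, -18, -9] + [1, 0] ⊗ [0, 1] ⊗ [-3, 9, 9], so rank(T) ≤ 2.
These bounds meet, so rank(T) = 2.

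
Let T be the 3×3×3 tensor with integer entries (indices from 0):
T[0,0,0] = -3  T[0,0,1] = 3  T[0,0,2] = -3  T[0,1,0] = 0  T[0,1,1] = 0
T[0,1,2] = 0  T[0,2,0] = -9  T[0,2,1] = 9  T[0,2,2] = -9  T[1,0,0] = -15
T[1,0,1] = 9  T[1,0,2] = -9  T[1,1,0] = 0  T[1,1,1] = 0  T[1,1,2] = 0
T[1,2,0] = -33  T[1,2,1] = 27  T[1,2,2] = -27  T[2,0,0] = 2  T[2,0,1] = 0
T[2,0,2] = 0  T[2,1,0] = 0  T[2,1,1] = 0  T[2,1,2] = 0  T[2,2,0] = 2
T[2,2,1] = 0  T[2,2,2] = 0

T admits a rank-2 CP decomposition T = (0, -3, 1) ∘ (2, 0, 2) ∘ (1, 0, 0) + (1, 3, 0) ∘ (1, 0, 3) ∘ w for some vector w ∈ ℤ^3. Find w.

Subtract the known terms from T to get the rank-1 residual R = (1, 3, 0) ∘ (1, 0, 3) ∘ w, so R[i,j,k] = a[i]·b[j]·w[k]. Pick indices with nonzero a[0]·b[0] = (1)·(1) = 1. Only the fibre through (0,0,·) is needed: R[0,0,:] = T[0,0,:] − Σₗ aₗ[0]bₗ[0]cₗ = [-3, 3, -3] − (0)·(2)·(1, 0, 0) = [-3, 3, -3]. Then w[k] = R[0,0,k] / 1 for each k, giving w = [-3, 3, -3] / 1 = (-3, 3, -3).

w = (-3, 3, -3)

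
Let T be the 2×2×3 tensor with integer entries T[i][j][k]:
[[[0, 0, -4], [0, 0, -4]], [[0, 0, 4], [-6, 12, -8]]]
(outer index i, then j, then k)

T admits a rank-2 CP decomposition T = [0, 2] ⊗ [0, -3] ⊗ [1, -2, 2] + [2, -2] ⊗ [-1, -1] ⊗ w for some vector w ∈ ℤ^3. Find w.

Subtract the known terms from T to get the rank-1 residual R = [2, -2] ⊗ [-1, -1] ⊗ w, so R[i,j,k] = a[i]·b[j]·w[k]. Pick indices with nonzero a[0]·b[0] = (2)·(-1) = -2. Only the fibre through (0,0,·) is needed: R[0,0,:] = T[0,0,:] − Σₗ aₗ[0]bₗ[0]cₗ = [0, 0, -4] − (0)·(0)·[1, -2, 2] = [0, 0, -4]. Then w[k] = R[0,0,k] / -2 for each k, giving w = [0, 0, -4] / -2 = [0, 0, 2].

w = [0, 0, 2]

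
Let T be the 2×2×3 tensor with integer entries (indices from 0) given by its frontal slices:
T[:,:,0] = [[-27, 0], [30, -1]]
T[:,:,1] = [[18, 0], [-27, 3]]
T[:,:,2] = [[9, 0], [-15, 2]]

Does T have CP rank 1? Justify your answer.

No

The mode-2 unfolding of T (rows indexed by j, columns by (i,k) = (0,0), (0,1), (0,2), (1,0), (1,1), (1,2)) is [[-27, 18, 9, 30, -27, -15], [0, 0, 0, -1, 3, 2]].
There the 2×2 minor on rows j ∈ {0, 1}, columns (i,k) ∈ {(0,0), (1,0)} is det [[-27, 30], [0, -1]] = 27 ≠ 0, so this unfolding has rank ≥ 2; CP rank is at least every unfolding rank, so rank(T) ≥ 2.
In particular rank(T) ≥ 2 > 1, so T is not rank-1.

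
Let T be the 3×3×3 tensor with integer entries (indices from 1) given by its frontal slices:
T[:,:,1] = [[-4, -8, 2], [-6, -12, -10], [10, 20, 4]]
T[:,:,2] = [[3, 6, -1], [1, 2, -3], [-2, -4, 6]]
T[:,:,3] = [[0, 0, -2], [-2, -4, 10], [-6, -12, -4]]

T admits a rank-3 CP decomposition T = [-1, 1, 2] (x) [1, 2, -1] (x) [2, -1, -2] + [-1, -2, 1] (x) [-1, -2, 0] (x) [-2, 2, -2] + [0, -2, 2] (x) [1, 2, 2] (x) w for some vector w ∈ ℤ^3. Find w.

Subtract the known terms from T to get the rank-1 residual R = [0, -2, 2] (x) [1, 2, 2] (x) w, so R[i,j,k] = a[i]·b[j]·w[k]. Pick indices with nonzero a[2]·b[1] = (-2)·(1) = -2. Only the fibre through (2,1,·) is needed: R[2,1,:] = T[2,1,:] − Σₗ aₗ[2]bₗ[1]cₗ = [-6, 1, -2] − (1)·(1)·[2, -1, -2] − (-2)·(-1)·[-2, 2, -2] = [-4, -2, 4]. Then w[k] = R[2,1,k] / -2 for each k, giving w = [-4, -2, 4] / -2 = [2, 1, -2].

w = [2, 1, -2]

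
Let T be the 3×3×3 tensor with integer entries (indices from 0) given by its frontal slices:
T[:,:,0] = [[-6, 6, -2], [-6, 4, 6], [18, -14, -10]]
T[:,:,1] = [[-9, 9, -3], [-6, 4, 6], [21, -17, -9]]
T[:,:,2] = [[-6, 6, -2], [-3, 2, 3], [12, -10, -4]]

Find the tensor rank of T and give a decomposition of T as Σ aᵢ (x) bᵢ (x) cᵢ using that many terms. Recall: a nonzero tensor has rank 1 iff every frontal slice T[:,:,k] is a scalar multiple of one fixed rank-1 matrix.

rank(T) = 2

Lower bound: the mode-3 unfolding of T (rows indexed by k, columns by (i,j) = (0,0), (0,1), (0,2), (1,0), (1,1), (1,2), (2,0), (2,1), (2,2)) is [[-6, 6, -2, -6, 4, 6, 18, -14, -10], [-9, 9, -3, -6, 4, 6, 21, -17, -9], [-6, 6, -2, -3, 2, 3, 12, -10, -4]].
There the 2×2 minor on rows k ∈ {0, 1}, columns (i,j) ∈ {(0,0), (1,0)} is det [[-6, -6], [-9, -6]] = -18 ≠ 0, so this unfolding has rank ≥ 2; CP rank is at least every unfolding rank, so rank(T) ≥ 2. (This is only a lower bound: in general the CP rank may exceed every unfolding rank, so we still need to exhibit 2 rank-1 terms summing to T.)
Upper bound — finding two terms. Write S_k = T[:,:,k] for the frontal slices: S₀ = [[-6, 6, -2], [-6, 4, 6], [18, -14, -10]], S₁ = [[-9, 9, -3], [-6, 4, 6], [21, -17, -9]], S₂ = [[-6, 6, -2], [-3, 2, 3], [12, -10, -4]].
If T = a₁ (x) b₁ (x) c₁ + a₂ (x) b₂ (x) c₂ then each S_k = c₁[k]·a₁b₁ᵀ + c₂[k]·a₂b₂ᵀ. S₀ and S₁ are linearly independent, so a₁b₁ᵀ and a₂b₂ᵀ must span the same plane of matrices: they are the rank-1 matrices of the form x·S₀ + y·S₁.
The 2×2 minor of x·S₀ + y·S₁ on rows {0,1}, columns {0,1} is 12·x² + 30·xy + 18·y² = 6·(2·x + 3·y)(x + y), vanishing at (x:y) = (3:-2) and (1:-1).
M₁ = 3·S₀ − 2·S₁ = [[0, 0, 0], [-6, 4, 6], [12, -8, -12]] = (-2)·[0, 1, -2][3, -2, -3]ᵀ and M₂ = S₀ − S₁ = [[3, -3, 1], [0, 0, 0], [-3, 3, -1]] = [1, 0, -1][3, -3, 1]ᵀ, so take a₁ = [0, 1, -2], b₁ = [3, -2, -3], a₂ = [1, 0, -1], b₂ = [3, -3, 1].
Each slice is an integer combination of E₁ = a₁b₁ᵀ and E₂ = a₂b₂ᵀ: S₀ = −2·E₁ − 2·E₂, S₁ = −2·E₁ − 3·E₂, S₂ = −E₁ − 2·E₂; reading off coefficients, c₁ = [-2, -2, -1] and c₂ = [-2, -3, -2].
Hence T = [0, 1, -2] (x) [3, -2, -3] (x) [-2, -2, -1] + [1, 0, -1] (x) [3, -3, 1] (x) [-2, -3, -2], so rank(T) ≤ 2.
These bounds meet, so rank(T) = 2.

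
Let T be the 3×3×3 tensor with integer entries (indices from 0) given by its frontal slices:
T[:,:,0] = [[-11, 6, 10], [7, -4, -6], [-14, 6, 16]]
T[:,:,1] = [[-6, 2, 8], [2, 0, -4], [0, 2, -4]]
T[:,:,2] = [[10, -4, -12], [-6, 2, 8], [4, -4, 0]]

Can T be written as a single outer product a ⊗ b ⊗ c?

No

The mode-3 unfolding of T (rows indexed by k, columns by (i,j) = (0,0), (0,1), (0,2), (1,0), (1,1), (1,2), (2,0), (2,1), (2,2)) is [[-11, 6, 10, 7, -4, -6, -14, 6, 16], [-6, 2, 8, 2, 0, -4, 0, 2, -4], [10, -4, -12, -6, 2, 8, 4, -4, 0]].
There the 3×3 minor on rows k ∈ {0, 1, 2}, columns (i,j) ∈ {(0,0), (0,1), (1,0)} is det [[-11, 6, 7], [-6, 2, 2], [10, -4, -6]] = -24 ≠ 0, so this unfolding has rank ≥ 3; CP rank is at least every unfolding rank, so rank(T) ≥ 3.
In particular rank(T) ≥ 3 > 1, so T is not rank-1.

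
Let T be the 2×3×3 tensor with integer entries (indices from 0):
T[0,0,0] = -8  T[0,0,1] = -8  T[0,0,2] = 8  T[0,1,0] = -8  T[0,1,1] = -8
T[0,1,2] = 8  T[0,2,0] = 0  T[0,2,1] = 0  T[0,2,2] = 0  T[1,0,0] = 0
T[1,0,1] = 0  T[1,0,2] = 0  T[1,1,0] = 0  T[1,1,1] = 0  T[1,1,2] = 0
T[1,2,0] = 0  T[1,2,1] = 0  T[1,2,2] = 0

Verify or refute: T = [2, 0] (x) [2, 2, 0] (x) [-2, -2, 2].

Yes

Reconstruct entrywise from the claimed factors. For example, T[1,1,0] = 0 and Σₗ aₗ[1]bₗ[1]cₗ[0] = (0)·(2)·(-2) = 0; checking all 18 entries, every one matches. The claim holds.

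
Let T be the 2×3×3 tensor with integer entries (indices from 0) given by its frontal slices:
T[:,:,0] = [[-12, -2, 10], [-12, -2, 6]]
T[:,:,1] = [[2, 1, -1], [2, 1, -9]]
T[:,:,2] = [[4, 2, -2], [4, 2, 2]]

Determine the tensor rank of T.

Lower bound: the mode-3 unfolding of T (rows indexed by k, columns by (i,j) = (0,0), (0,1), (0,2), (1,0), (1,1), (1,2)) is [[-12, -2, 10, -12, -2, 6], [2, 1, -1, 2, 1, -9], [4, 2, -2, 4, 2, 2]].
There the 3×3 minor on rows k ∈ {0, 1, 2}, columns (i,j) ∈ {(0,0), (0,1), (1,2)} is det [[-12, -2, 6], [2, 1, -9], [4, 2, 2]] = -160 ≠ 0, so this unfolding has rank ≥ 3; CP rank is at least every unfolding rank, so rank(T) ≥ 3. (Unfolding ranks only ever bound the CP rank from below — rank(T) can be strictly larger than all of them — so the matching upper bound has to come from an explicit 3-term decomposition.)
Upper bound: T is a sum of 3 rank-1 terms, T = [0, 1] (x) [0, 0, 1] (x) [-4, -8, 4] + [1, 1] (x) [1, 0, -1] (x) [-8, 0, 0] + [1, 1] (x) [2, 1, -1] (x) [-2, 1, 2] (written with every a and b primitive with positive leading entry and the scale carried by c; CP decompositions are not unique, and this one is verified by expanding entrywise), so rank(T) ≤ 3.
These bounds meet, so rank(T) = 3.
Check entry T[0,0,1] = 2: (0)·(0)·(-8) + (1)·(1)·(0) + (1)·(2)·(1) = 2.

3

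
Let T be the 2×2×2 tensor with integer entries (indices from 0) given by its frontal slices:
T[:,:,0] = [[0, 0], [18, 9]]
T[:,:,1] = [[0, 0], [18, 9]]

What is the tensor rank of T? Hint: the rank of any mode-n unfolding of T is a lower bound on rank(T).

1

Lower bound: T ≠ 0 (e.g. T[1,0,0] = 18), so rank(T) ≥ 1.
Upper bound: if T = a (x) b (x) c then every fibre of T is a multiple of the corresponding factor, so read the factors off the fibres through the nonzero entry T[1,0,0] = 18.
The mode-1 fibre T[:,0,0] = [0, 18] gives a = [0, 1] (primitive direction); the mode-2 fibre T[1,:,0] = [18, 9] gives b = [2, 1]; then c[k] = T[1,0,k] / (a[1]·b[0]) = [18, 18] / 2 = [9, 9].
Expanding [0, 1] (x) [2, 1] (x) [9, 9] reproduces all 8 entries of T, so T = [0, 1] (x) [2, 1] (x) [9, 9] and rank(T) ≤ 1.
These bounds meet, so rank(T) = 1.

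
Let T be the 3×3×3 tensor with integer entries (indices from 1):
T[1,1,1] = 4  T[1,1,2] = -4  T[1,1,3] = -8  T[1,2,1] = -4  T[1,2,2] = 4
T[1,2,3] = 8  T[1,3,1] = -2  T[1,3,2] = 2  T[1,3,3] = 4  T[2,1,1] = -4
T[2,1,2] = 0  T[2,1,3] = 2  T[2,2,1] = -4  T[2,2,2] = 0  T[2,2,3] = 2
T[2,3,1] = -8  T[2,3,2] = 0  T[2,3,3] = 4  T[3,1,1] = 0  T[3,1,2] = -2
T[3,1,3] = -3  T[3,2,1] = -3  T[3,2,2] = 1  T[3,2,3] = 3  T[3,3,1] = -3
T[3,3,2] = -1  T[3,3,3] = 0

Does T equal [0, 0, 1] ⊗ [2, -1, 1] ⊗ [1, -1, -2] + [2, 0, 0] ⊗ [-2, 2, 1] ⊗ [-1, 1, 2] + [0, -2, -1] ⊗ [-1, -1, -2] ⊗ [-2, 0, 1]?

Reconstruct entrywise from the claimed factors. For example, T[3,2,3] = 3 and Σₗ aₗ[3]bₗ[2]cₗ[3] = (1)·(-1)·(-2) + (0)·(2)·(2) + (-1)·(-1)·(1) = 3; checking all 27 entries, every one matches. The claim holds.

Yes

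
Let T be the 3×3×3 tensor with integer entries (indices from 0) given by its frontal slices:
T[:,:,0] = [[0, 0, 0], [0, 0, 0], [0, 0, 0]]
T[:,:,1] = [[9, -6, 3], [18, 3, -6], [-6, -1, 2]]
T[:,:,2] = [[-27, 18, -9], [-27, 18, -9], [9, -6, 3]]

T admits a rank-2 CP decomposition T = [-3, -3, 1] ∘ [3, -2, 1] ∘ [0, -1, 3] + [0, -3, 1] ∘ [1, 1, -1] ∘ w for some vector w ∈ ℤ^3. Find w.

Subtract the known terms from T to get the rank-1 residual R = [0, -3, 1] ∘ [1, 1, -1] ∘ w, so R[i,j,k] = a[i]·b[j]·w[k]. Pick indices with nonzero a[1]·b[0] = (-3)·(1) = -3. Only the fibre through (1,0,·) is needed: R[1,0,:] = T[1,0,:] − Σₗ aₗ[1]bₗ[0]cₗ = [0, 18, -27] − (-3)·(3)·[0, -1, 3] = [0, 9, 0]. Then w[k] = R[1,0,k] / -3 for each k, giving w = [0, 9, 0] / -3 = [0, -3, 0].

w = [0, -3, 0]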